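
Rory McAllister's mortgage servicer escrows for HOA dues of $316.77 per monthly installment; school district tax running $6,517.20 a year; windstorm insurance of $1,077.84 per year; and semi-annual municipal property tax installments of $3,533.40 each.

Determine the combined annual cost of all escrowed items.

$18,463.08

HOA dues — $316.77 × 12 = $3,801.24
School district tax — $6,517.20
Windstorm insurance — $1,077.84
Municipal property tax — $3,533.40 × 2 = $7,066.80
Total annual escrow = $3,801.24 + $6,517.20 + $1,077.84 + $7,066.80 = $18,463.08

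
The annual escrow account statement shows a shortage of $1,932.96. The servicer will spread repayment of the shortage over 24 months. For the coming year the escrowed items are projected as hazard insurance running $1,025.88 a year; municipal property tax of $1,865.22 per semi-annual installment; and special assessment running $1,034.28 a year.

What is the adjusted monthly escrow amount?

$563.09

Hazard insurance — $1,025.88/yr
Municipal property tax — $1,865.22 × 2 = $3,730.44/yr
Special assessment — $1,034.28/yr
Combined annual = $5,790.60
Base monthly escrow = $5,790.60 ÷ 12 = $482.55
Shortage spread = $1,932.96 / 24 = $80.54/mo
Adjusted monthly = $482.55 + $80.54 = $563.09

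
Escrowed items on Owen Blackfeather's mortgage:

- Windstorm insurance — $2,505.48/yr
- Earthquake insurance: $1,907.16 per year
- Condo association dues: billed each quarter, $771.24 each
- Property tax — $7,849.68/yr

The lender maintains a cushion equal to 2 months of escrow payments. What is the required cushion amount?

$2,557.88

Windstorm insurance — $2,505.48/yr
Earthquake insurance — $1,907.16/yr
Condo association dues — $771.24 × 4 = $3,084.96/yr
Property tax — $7,849.68/yr
Combined annual = $2,505.48 + $1,907.16 + $3,084.96 + $7,849.68 = $15,347.28
Monthly escrow = $15,347.28 ÷ 12 = $1,278.94
Reserve = 2 × $1,278.94 = $2,557.88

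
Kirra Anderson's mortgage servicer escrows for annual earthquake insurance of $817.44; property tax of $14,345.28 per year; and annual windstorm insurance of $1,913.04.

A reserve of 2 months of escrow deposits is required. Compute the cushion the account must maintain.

Earthquake insurance — $817.44
Property tax — $14,345.28
Windstorm insurance — $1,913.04
Annual escrow total = $817.44 + $14,345.28 + $1,913.04 = $17,075.76
Per month = $17,075.76 / 12 = $1,422.98
Reserve = 2 × $1,422.98 = $2,845.96

$2,845.96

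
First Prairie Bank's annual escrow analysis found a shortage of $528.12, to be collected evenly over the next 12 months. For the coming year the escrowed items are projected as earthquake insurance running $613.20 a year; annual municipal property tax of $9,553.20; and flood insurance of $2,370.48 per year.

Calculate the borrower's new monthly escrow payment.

Earthquake insurance — $613.20 annually
Municipal property tax — $9,553.20 annually
Flood insurance — $2,370.48 annually
Yearly total = $12,536.88
Per month = $12,536.88 ÷ 12 = $1,044.74
Monthly shortage recovery: $528.12 / 12 = $44.01
Adjusted monthly = $1,044.74 + $44.01 = $1,088.75

$1,088.75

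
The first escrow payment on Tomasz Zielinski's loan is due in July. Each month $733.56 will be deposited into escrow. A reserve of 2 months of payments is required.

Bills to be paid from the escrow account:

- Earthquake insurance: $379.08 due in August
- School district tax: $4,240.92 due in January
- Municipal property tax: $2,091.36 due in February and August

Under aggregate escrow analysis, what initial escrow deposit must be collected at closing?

Cushion = 2 × $733.56 = $1,467.12
Trial balance (start $0, +$733.56 each month, − disbursements):
  Jul: +$733.56 → $733.56
  Aug: +$733.56 − $2,470.44 → -$1,003.32
  Sep: +$733.56 → -$269.76
  Oct: +$733.56 → $463.80
  Nov: +$733.56 → $1,197.36
  Dec: +$733.56 → $1,930.92
  Jan: +$733.56 − $4,240.92 → -$1,576.44
  Feb: +$733.56 − $2,091.36 → -$2,934.24
  Mar: +$733.56 → -$2,200.68
  Apr: +$733.56 → -$1,467.12
  May: +$733.56 → -$733.56
  Jun: +$733.56 → $0.00
Lowest trial balance = -$2,934.24 (Feb)
Initial deposit = cushion − low point = $1,467.12 − (-$2,934.24) = $4,401.36

$4,401.36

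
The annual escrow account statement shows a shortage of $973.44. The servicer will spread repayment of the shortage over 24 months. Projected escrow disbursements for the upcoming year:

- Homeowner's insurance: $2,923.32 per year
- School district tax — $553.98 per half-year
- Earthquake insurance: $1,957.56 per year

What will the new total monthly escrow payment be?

Homeowner's insurance — $2,923.32 per year
School district tax — $553.98 × 2 = $1,107.96 per year
Earthquake insurance — $1,957.56 per year
Annual escrow total = $5,988.84
Base monthly escrow = $5,988.84 ÷ 12 = $499.07
Shortage per month = $973.44 ÷ 24 = $40.56
New monthly escrow = $499.07 + $40.56 = $539.63

$539.63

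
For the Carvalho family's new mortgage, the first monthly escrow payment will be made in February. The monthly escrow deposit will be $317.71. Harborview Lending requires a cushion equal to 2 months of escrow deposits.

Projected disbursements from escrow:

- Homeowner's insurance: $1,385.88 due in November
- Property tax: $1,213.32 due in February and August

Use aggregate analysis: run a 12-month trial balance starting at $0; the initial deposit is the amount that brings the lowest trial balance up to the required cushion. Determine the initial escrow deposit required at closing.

$1,531.03

Cushion = 2 × $317.71 = $635.42
Trial balance (start $0, +$317.71 each month, − disbursements):
  Feb: +$317.71 − $1,213.32 → -$895.61
  Mar: +$317.71 → -$577.90
  Apr: +$317.71 → -$260.19
  May: +$317.71 → $57.52
  Jun: +$317.71 → $375.23
  Jul: +$317.71 → $692.94
  Aug: +$317.71 − $1,213.32 → -$202.67
  Sep: +$317.71 → $115.04
  Oct: +$317.71 → $432.75
  Nov: +$317.71 − $1,385.88 → -$635.42
  Dec: +$317.71 → -$317.71
  Jan: +$317.71 → $0.00
Lowest trial balance = -$895.61 (Feb)
Initial deposit = cushion − low point = $635.42 − (-$895.61) = $1,531.03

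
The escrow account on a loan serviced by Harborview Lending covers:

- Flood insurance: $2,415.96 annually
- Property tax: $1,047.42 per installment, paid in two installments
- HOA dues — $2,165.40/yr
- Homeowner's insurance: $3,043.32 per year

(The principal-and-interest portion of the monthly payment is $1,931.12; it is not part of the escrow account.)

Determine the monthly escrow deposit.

Flood insurance: $2,415.96 annually
Property tax: $1,047.42 × 2 = $2,094.84 annually
HOA dues: $2,165.40 annually
Homeowner's insurance: $3,043.32 annually
Yearly total = $9,719.52
Per month = $9,719.52 / 12 = $809.96

$809.96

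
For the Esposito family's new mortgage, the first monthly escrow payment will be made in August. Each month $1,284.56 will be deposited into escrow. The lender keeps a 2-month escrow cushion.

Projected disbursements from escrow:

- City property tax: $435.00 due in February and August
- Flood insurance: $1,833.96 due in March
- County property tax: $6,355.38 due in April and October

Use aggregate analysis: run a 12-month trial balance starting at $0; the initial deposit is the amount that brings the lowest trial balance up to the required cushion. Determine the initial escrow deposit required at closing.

$6,422.80

Cushion = 2 × $1,284.56 = $2,569.12
Trial balance (start $0, +$1,284.56 each month, − disbursements):
  Aug: +$1,284.56 − $435.00 → $849.56
  Sep: +$1,284.56 → $2,134.12
  Oct: +$1,284.56 − $6,355.38 → -$2,936.70
  Nov: +$1,284.56 → -$1,652.14
  Dec: +$1,284.56 → -$367.58
  Jan: +$1,284.56 → $916.98
  Feb: +$1,284.56 − $435.00 → $1,766.54
  Mar: +$1,284.56 − $1,833.96 → $1,217.14
  Apr: +$1,284.56 − $6,355.38 → -$3,853.68
  May: +$1,284.56 → -$2,569.12
  Jun: +$1,284.56 → -$1,284.56
  Jul: +$1,284.56 → $0.00
Lowest trial balance = -$3,853.68 (Apr)
Initial deposit = cushion − low point = $2,569.12 − (-$3,853.68) = $6,422.80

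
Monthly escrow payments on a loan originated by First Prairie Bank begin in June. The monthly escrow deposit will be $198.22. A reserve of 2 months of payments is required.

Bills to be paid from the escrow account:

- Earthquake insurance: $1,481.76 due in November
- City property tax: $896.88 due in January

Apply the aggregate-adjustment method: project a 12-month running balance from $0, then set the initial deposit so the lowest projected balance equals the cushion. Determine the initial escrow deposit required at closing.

$1,189.32

Cushion = 2 × $198.22 = $396.44
Trial balance (start $0, +$198.22 each month, − disbursements):
  Jun: +$198.22 → $198.22
  Jul: +$198.22 → $396.44
  Aug: +$198.22 → $594.66
  Sep: +$198.22 → $792.88
  Oct: +$198.22 → $991.10
  Nov: +$198.22 − $1,481.76 → -$292.44
  Dec: +$198.22 → -$94.22
  Jan: +$198.22 − $896.88 → -$792.88
  Feb: +$198.22 → -$594.66
  Mar: +$198.22 → -$396.44
  Apr: +$198.22 → -$198.22
  May: +$198.22 → $0.00
Lowest trial balance = -$792.88 (Jan)
Initial deposit = cushion − low point = $396.44 − (-$792.88) = $1,189.32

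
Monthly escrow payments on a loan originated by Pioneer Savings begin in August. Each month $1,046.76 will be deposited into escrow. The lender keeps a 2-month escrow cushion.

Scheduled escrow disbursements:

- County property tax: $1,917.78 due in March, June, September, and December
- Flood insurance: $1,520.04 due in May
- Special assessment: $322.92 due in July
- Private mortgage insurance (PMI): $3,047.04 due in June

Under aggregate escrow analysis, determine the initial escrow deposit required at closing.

$2,817.36

Cushion = 2 × $1,046.76 = $2,093.52
Trial balance (start $0, +$1,046.76 each month, − disbursements):
  Aug: +$1,046.76 → $1,046.76
  Sep: +$1,046.76 − $1,917.78 → $175.74
  Oct: +$1,046.76 → $1,222.50
  Nov: +$1,046.76 → $2,269.26
  Dec: +$1,046.76 − $1,917.78 → $1,398.24
  Jan: +$1,046.76 → $2,445.00
  Feb: +$1,046.76 → $3,491.76
  Mar: +$1,046.76 − $1,917.78 → $2,620.74
  Apr: +$1,046.76 → $3,667.50
  May: +$1,046.76 − $1,520.04 → $3,194.22
  Jun: +$1,046.76 − $4,964.82 → -$723.84
  Jul: +$1,046.76 − $322.92 → $0.00
Lowest trial balance = -$723.84 (Jun)
Initial deposit = cushion − low point = $2,093.52 − (-$723.84) = $2,817.36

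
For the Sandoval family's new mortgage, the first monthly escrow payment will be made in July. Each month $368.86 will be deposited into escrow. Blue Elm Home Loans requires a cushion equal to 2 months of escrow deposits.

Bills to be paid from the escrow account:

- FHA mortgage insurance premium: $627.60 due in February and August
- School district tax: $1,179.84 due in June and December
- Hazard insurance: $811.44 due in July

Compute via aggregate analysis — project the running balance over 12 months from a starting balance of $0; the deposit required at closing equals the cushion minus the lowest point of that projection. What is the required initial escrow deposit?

Cushion = 2 × $368.86 = $737.72
Trial balance (start $0, +$368.86 each month, − disbursements):
  Jul: +$368.86 − $811.44 → -$442.58
  Aug: +$368.86 − $627.60 → -$701.32
  Sep: +$368.86 → -$332.46
  Oct: +$368.86 → $36.40
  Nov: +$368.86 → $405.26
  Dec: +$368.86 − $1,179.84 → -$405.72
  Jan: +$368.86 → -$36.86
  Feb: +$368.86 − $627.60 → -$295.60
  Mar: +$368.86 → $73.26
  Apr: +$368.86 → $442.12
  May: +$368.86 → $810.98
  Jun: +$368.86 − $1,179.84 → $0.00
Lowest trial balance = -$701.32 (Aug)
Initial deposit = cushion − low point = $737.72 − (-$701.32) = $1,439.04

$1,439.04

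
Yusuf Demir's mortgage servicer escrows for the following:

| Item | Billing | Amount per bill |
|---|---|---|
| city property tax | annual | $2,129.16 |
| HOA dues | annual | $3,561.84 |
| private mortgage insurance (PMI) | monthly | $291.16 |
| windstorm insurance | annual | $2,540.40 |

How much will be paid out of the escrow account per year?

$11,725.32

City property tax = $2,129.16
HOA dues = $3,561.84
Private mortgage insurance (PMI) = $291.16 × 12 = $3,493.92
Windstorm insurance = $2,540.40
Total annual escrow = $11,725.32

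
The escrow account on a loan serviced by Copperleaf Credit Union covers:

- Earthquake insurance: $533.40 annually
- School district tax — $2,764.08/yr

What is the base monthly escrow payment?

Earthquake insurance: $533.40/yr
School district tax: $2,764.08/yr
Annual escrow total = $533.40 + $2,764.08 = $3,297.48
Per month = $3,297.48 ÷ 12 = $274.79

$274.79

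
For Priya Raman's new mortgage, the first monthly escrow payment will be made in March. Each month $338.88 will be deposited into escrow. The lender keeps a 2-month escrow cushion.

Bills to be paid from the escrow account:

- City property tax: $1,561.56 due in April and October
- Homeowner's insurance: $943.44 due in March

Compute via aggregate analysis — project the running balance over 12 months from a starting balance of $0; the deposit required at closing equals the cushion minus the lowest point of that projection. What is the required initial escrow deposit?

$2,505.00

Cushion = 2 × $338.88 = $677.76
Trial balance (start $0, +$338.88 each month, − disbursements):
  Mar: +$338.88 − $943.44 → -$604.56
  Apr: +$338.88 − $1,561.56 → -$1,827.24
  May: +$338.88 → -$1,488.36
  Jun: +$338.88 → -$1,149.48
  Jul: +$338.88 → -$810.60
  Aug: +$338.88 → -$471.72
  Sep: +$338.88 → -$132.84
  Oct: +$338.88 − $1,561.56 → -$1,355.52
  Nov: +$338.88 → -$1,016.64
  Dec: +$338.88 → -$677.76
  Jan: +$338.88 → -$338.88
  Feb: +$338.88 → $0.00
Lowest trial balance = -$1,827.24 (Apr)
Initial deposit = cushion − low point = $677.76 − (-$1,827.24) = $2,505.00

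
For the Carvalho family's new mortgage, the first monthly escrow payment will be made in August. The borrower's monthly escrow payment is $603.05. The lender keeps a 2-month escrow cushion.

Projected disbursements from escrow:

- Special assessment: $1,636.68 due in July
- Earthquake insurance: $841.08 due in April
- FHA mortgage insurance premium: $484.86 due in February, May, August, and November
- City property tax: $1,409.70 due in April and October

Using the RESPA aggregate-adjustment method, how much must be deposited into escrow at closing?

Cushion = 2 × $603.05 = $1,206.10
Trial balance (start $0, +$603.05 each month, − disbursements):
  Aug: +$603.05 − $484.86 → $118.19
  Sep: +$603.05 → $721.24
  Oct: +$603.05 − $1,409.70 → -$85.41
  Nov: +$603.05 − $484.86 → $32.78
  Dec: +$603.05 → $635.83
  Jan: +$603.05 → $1,238.88
  Feb: +$603.05 − $484.86 → $1,357.07
  Mar: +$603.05 → $1,960.12
  Apr: +$603.05 − $2,250.78 → $312.39
  May: +$603.05 − $484.86 → $430.58
  Jun: +$603.05 → $1,033.63
  Jul: +$603.05 − $1,636.68 → $0.00
Lowest trial balance = -$85.41 (Oct)
Initial deposit = cushion − low point = $1,206.10 − (-$85.41) = $1,291.51

$1,291.51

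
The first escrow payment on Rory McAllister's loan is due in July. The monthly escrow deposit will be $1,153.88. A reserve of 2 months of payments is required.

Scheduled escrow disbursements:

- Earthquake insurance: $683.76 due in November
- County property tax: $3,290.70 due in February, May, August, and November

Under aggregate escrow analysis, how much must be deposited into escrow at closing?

$3,803.52

Cushion = 2 × $1,153.88 = $2,307.76
Trial balance (start $0, +$1,153.88 each month, − disbursements):
  Jul: +$1,153.88 → $1,153.88
  Aug: +$1,153.88 − $3,290.70 → -$982.94
  Sep: +$1,153.88 → $170.94
  Oct: +$1,153.88 → $1,324.82
  Nov: +$1,153.88 − $3,974.46 → -$1,495.76
  Dec: +$1,153.88 → -$341.88
  Jan: +$1,153.88 → $812.00
  Feb: +$1,153.88 − $3,290.70 → -$1,324.82
  Mar: +$1,153.88 → -$170.94
  Apr: +$1,153.88 → $982.94
  May: +$1,153.88 − $3,290.70 → -$1,153.88
  Jun: +$1,153.88 → $0.00
Lowest trial balance = -$1,495.76 (Nov)
Initial deposit = cushion − low point = $2,307.76 − (-$1,495.76) = $3,803.52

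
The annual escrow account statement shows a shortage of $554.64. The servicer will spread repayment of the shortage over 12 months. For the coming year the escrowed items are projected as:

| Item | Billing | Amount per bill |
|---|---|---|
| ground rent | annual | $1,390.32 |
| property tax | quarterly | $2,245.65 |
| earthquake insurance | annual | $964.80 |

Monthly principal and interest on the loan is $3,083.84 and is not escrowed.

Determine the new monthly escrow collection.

$991.03

Ground rent = $1,390.32/yr
Property tax = $2,245.65 × 4 = $8,982.60/yr
Earthquake insurance = $964.80/yr
Total annual escrow = $11,337.72
Per month = $11,337.72 / 12 = $944.81
Monthly shortage recovery: $554.64 ÷ 12 = $46.22
New monthly escrow = $944.81 + $46.22 = $991.03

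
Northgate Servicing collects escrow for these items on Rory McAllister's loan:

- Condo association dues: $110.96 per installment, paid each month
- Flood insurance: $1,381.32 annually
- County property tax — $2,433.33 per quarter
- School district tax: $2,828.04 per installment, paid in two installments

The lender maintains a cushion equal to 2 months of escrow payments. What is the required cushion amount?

$3,017.04

Condo association dues — $110.96 × 12 = $1,331.52
Flood insurance — $1,381.32
County property tax — $2,433.33 × 4 = $9,733.32
School district tax — $2,828.04 × 2 = $5,656.08
Annual escrow total = $18,102.24
Per month = $18,102.24 / 12 = $1,508.52
Required cushion = 2 × $1,508.52 = $3,017.04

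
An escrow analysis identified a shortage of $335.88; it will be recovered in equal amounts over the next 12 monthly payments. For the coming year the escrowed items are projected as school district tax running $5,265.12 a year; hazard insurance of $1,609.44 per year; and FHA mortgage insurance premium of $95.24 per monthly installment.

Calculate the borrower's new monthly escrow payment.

School district tax = $5,265.12 annually
Hazard insurance = $1,609.44 annually
FHA mortgage insurance premium = $95.24 × 12 = $1,142.88 annually
Annual escrow total = $5,265.12 + $1,609.44 + $1,142.88 = $8,017.44
Monthly escrow = $8,017.44 / 12 = $668.12
Shortage spread = $335.88 / 12 = $27.99/mo
Adjusted monthly = $668.12 + $27.99 = $696.11

$696.11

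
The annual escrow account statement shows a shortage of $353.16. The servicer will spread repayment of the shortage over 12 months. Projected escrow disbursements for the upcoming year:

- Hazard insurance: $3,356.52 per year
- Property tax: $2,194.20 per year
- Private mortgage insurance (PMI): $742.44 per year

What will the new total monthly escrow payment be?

$553.86

Hazard insurance = $3,356.52 per year
Property tax = $2,194.20 per year
Private mortgage insurance (PMI) = $742.44 per year
Yearly total = $3,356.52 + $2,194.20 + $742.44 = $6,293.16
Monthly escrow = $6,293.16 / 12 = $524.43
Monthly shortage recovery: $353.16 / 12 = $29.43
Adjusted monthly = $524.43 + $29.43 = $553.86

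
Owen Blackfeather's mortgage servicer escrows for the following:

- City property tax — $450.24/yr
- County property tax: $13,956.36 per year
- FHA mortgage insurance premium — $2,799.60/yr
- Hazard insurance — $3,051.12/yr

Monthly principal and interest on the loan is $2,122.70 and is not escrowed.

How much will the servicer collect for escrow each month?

$1,688.11

City property tax: $450.24
County property tax: $13,956.36
FHA mortgage insurance premium: $2,799.60
Hazard insurance: $3,051.12
Total per year = $450.24 + $13,956.36 + $2,799.60 + $3,051.12 = $20,257.32
Monthly = $20,257.32 / 12 = $1,688.11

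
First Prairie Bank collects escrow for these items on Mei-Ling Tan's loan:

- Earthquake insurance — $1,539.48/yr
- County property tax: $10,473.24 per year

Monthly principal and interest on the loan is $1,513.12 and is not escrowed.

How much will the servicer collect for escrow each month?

$1,001.06

Earthquake insurance: $1,539.48/yr
County property tax: $10,473.24/yr
Annual escrow total = $1,539.48 + $10,473.24 = $12,012.72
Per month = $12,012.72 ÷ 12 = $1,001.06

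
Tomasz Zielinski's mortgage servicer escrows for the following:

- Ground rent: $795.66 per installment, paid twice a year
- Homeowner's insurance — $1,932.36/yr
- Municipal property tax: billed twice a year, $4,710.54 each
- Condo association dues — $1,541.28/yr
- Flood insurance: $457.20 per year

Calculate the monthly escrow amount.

Ground rent = $795.66 × 2 = $1,591.32 annually
Homeowner's insurance = $1,932.36 annually
Municipal property tax = $4,710.54 × 2 = $9,421.08 annually
Condo association dues = $1,541.28 annually
Flood insurance = $457.20 annually
Total annual escrow = $1,591.32 + $1,932.36 + $9,421.08 + $1,541.28 + $457.20 = $14,943.24
Monthly = $14,943.24 ÷ 12 = $1,245.27

$1,245.27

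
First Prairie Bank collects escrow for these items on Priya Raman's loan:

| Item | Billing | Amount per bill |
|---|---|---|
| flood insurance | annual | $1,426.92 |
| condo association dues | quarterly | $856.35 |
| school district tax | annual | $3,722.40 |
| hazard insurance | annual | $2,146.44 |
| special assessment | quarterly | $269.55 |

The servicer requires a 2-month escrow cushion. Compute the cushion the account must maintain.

Flood insurance — $1,426.92 per year
Condo association dues — $856.35 × 4 = $3,425.40 per year
School district tax — $3,722.40 per year
Hazard insurance — $2,146.44 per year
Special assessment — $269.55 × 4 = $1,078.20 per year
Total per year = $11,799.36
Base monthly escrow = $11,799.36 ÷ 12 = $983.28
Required cushion = 2 × $983.28 = $1,966.56

$1,966.56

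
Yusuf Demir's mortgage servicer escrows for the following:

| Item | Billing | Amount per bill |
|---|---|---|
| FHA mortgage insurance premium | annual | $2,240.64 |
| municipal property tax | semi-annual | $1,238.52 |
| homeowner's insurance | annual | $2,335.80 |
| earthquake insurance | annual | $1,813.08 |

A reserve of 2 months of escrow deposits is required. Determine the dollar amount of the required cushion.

$1,477.76

FHA mortgage insurance premium — $2,240.64 per year
Municipal property tax — $1,238.52 × 2 = $2,477.04 per year
Homeowner's insurance — $2,335.80 per year
Earthquake insurance — $1,813.08 per year
Annual escrow total = $8,866.56
Base monthly escrow = $8,866.56 / 12 = $738.88
Required cushion = 2 × $738.88 = $1,477.76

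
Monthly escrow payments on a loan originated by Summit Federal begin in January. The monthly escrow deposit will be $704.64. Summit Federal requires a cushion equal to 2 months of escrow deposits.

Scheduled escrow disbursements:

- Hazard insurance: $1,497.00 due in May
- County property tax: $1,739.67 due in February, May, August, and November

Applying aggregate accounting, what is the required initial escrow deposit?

Cushion = 2 × $704.64 = $1,409.28
Trial balance (start $0, +$704.64 each month, − disbursements):
  Jan: +$704.64 → $704.64
  Feb: +$704.64 − $1,739.67 → -$330.39
  Mar: +$704.64 → $374.25
  Apr: +$704.64 → $1,078.89
  May: +$704.64 − $3,236.67 → -$1,453.14
  Jun: +$704.64 → -$748.50
  Jul: +$704.64 → -$43.86
  Aug: +$704.64 − $1,739.67 → -$1,078.89
  Sep: +$704.64 → -$374.25
  Oct: +$704.64 → $330.39
  Nov: +$704.64 − $1,739.67 → -$704.64
  Dec: +$704.64 → $0.00
Lowest trial balance = -$1,453.14 (May)
Initial deposit = cushion − low point = $1,409.28 − (-$1,453.14) = $2,862.42

$2,862.42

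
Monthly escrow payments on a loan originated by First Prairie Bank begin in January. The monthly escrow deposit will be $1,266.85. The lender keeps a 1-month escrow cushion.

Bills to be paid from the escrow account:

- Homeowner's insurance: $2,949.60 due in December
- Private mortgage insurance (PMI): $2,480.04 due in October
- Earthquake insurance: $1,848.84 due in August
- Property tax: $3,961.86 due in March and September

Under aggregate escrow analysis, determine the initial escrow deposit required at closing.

$1,428.16

Cushion = 1 × $1,266.85 = $1,266.85
Trial balance (start $0, +$1,266.85 each month, − disbursements):
  Jan: +$1,266.85 → $1,266.85
  Feb: +$1,266.85 → $2,533.70
  Mar: +$1,266.85 − $3,961.86 → -$161.31
  Apr: +$1,266.85 → $1,105.54
  May: +$1,266.85 → $2,372.39
  Jun: +$1,266.85 → $3,639.24
  Jul: +$1,266.85 → $4,906.09
  Aug: +$1,266.85 − $1,848.84 → $4,324.10
  Sep: +$1,266.85 − $3,961.86 → $1,629.09
  Oct: +$1,266.85 − $2,480.04 → $415.90
  Nov: +$1,266.85 → $1,682.75
  Dec: +$1,266.85 − $2,949.60 → $0.00
Lowest trial balance = -$161.31 (Mar)
Initial deposit = cushion − low point = $1,266.85 − (-$161.31) = $1,428.16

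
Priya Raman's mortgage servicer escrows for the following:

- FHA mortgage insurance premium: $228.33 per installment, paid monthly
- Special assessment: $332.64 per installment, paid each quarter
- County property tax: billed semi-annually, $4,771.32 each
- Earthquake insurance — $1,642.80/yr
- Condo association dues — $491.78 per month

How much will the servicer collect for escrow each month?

FHA mortgage insurance premium: $228.33 × 12 = $2,739.96/yr
Special assessment: $332.64 × 4 = $1,330.56/yr
County property tax: $4,771.32 × 2 = $9,542.64/yr
Earthquake insurance: $1,642.80/yr
Condo association dues: $491.78 × 12 = $5,901.36/yr
Combined annual = $21,157.32
Monthly = $21,157.32 ÷ 12 = $1,763.11

$1,763.11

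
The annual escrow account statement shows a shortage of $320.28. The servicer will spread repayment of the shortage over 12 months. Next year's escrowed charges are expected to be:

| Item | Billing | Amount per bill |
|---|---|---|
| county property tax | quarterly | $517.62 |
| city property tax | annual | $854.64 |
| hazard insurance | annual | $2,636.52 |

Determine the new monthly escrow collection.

$490.16

County property tax — $517.62 × 4 = $2,070.48/yr
City property tax — $854.64/yr
Hazard insurance — $2,636.52/yr
Total annual escrow = $2,070.48 + $854.64 + $2,636.52 = $5,561.64
Per month = $5,561.64 ÷ 12 = $463.47
Monthly shortage recovery: $320.28 / 12 = $26.69
New monthly escrow = $463.47 + $26.69 = $490.16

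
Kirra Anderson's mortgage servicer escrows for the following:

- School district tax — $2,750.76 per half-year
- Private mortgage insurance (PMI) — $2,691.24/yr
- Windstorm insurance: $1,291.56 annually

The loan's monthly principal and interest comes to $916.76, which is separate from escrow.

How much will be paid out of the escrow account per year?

School district tax = $2,750.76 × 2 = $5,501.52 annually
Private mortgage insurance (PMI) = $2,691.24 annually
Windstorm insurance = $1,291.56 annually
Total per year = $5,501.52 + $2,691.24 + $1,291.56 = $9,484.32

$9,484.32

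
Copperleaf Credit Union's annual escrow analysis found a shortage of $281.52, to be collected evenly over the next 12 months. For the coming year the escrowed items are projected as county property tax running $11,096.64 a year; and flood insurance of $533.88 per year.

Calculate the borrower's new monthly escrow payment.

$992.67

County property tax: $11,096.64 annually
Flood insurance: $533.88 annually
Combined annual = $11,630.52
Monthly escrow = $11,630.52 ÷ 12 = $969.21
Shortage spread = $281.52 ÷ 12 = $23.46/mo
Adjusted monthly = $969.21 + $23.46 = $992.67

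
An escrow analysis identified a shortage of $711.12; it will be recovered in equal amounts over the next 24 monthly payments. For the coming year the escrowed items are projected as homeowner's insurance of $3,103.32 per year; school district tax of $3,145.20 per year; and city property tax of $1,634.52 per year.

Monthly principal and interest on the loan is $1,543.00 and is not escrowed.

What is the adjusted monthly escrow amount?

$686.55

Homeowner's insurance = $3,103.32 per year
School district tax = $3,145.20 per year
City property tax = $1,634.52 per year
Yearly total = $3,103.32 + $3,145.20 + $1,634.52 = $7,883.04
Base monthly escrow = $7,883.04 ÷ 12 = $656.92
Monthly shortage recovery: $711.12 / 24 = $29.63
New monthly escrow = $656.92 + $29.63 = $686.55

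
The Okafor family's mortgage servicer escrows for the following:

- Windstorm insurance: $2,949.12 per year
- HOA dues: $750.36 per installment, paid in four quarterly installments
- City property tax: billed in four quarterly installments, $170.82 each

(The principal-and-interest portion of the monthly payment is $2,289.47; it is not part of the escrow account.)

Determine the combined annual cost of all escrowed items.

$6,633.84

Windstorm insurance: $2,949.12 annually
HOA dues: $750.36 × 4 = $3,001.44 annually
City property tax: $170.82 × 4 = $683.28 annually
Yearly total = $6,633.84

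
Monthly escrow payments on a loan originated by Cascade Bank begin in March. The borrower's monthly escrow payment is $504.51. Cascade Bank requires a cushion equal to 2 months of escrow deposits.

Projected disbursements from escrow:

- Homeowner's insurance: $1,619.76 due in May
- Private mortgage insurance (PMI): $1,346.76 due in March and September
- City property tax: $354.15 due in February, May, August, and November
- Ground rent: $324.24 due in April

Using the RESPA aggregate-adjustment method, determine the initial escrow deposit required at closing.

Cushion = 2 × $504.51 = $1,009.02
Trial balance (start $0, +$504.51 each month, − disbursements):
  Mar: +$504.51 − $1,346.76 → -$842.25
  Apr: +$504.51 − $324.24 → -$661.98
  May: +$504.51 − $1,973.91 → -$2,131.38
  Jun: +$504.51 → -$1,626.87
  Jul: +$504.51 → -$1,122.36
  Aug: +$504.51 − $354.15 → -$972.00
  Sep: +$504.51 − $1,346.76 → -$1,814.25
  Oct: +$504.51 → -$1,309.74
  Nov: +$504.51 − $354.15 → -$1,159.38
  Dec: +$504.51 → -$654.87
  Jan: +$504.51 → -$150.36
  Feb: +$504.51 − $354.15 → $0.00
Lowest trial balance = -$2,131.38 (May)
Initial deposit = cushion − low point = $1,009.02 − (-$2,131.38) = $3,140.40

$3,140.40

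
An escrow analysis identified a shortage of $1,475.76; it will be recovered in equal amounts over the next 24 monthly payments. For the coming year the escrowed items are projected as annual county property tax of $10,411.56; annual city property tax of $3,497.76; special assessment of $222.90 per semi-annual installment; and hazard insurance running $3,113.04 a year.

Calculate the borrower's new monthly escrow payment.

County property tax: $10,411.56 annually
City property tax: $3,497.76 annually
Special assessment: $222.90 × 2 = $445.80 annually
Hazard insurance: $3,113.04 annually
Annual escrow total = $17,468.16
Base monthly escrow = $17,468.16 ÷ 12 = $1,455.68
Shortage per month = $1,475.76 ÷ 24 = $61.49
Adjusted monthly = $1,455.68 + $61.49 = $1,517.17

$1,517.17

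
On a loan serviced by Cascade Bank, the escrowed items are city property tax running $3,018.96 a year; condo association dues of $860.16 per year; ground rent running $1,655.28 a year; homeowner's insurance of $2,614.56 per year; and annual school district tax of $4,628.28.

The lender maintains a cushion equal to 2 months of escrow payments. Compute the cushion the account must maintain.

$2,129.54

City property tax = $3,018.96/yr
Condo association dues = $860.16/yr
Ground rent = $1,655.28/yr
Homeowner's insurance = $2,614.56/yr
School district tax = $4,628.28/yr
Annual escrow total = $3,018.96 + $860.16 + $1,655.28 + $2,614.56 + $4,628.28 = $12,777.24
Monthly escrow = $12,777.24 / 12 = $1,064.77
Required cushion = 2 × $1,064.77 = $2,129.54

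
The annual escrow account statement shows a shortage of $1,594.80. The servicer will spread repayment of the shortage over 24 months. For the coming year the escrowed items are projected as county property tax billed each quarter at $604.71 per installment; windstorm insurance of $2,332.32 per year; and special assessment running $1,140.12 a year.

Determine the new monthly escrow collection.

County property tax — $604.71 × 4 = $2,418.84
Windstorm insurance — $2,332.32
Special assessment — $1,140.12
Yearly total = $2,418.84 + $2,332.32 + $1,140.12 = $5,891.28
Per month = $5,891.28 ÷ 12 = $490.94
Shortage per month = $1,594.80 ÷ 24 = $66.45
New monthly escrow = $490.94 + $66.45 = $557.39

$557.39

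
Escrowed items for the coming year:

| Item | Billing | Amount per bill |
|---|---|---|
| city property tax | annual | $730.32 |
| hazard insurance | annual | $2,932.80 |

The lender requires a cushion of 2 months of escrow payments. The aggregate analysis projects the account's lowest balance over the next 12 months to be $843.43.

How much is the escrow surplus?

$232.91

City property tax — $730.32 annually
Hazard insurance — $2,932.80 annually
Annual escrow total = $730.32 + $2,932.80 = $3,663.12
Monthly escrow = $3,663.12 / 12 = $305.26
Required cushion = 2 × $305.26 = $610.52
Excess over cushion: $843.43 − $610.52 = $232.91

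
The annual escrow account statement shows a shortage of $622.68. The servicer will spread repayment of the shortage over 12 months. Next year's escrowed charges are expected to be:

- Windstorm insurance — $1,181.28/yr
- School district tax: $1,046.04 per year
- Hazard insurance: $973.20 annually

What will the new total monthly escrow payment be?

$318.60

Windstorm insurance = $1,181.28 annually
School district tax = $1,046.04 annually
Hazard insurance = $973.20 annually
Combined annual = $3,200.52
Per month = $3,200.52 ÷ 12 = $266.71
Monthly shortage recovery: $622.68 ÷ 12 = $51.89
New monthly escrow = $266.71 + $51.89 = $318.60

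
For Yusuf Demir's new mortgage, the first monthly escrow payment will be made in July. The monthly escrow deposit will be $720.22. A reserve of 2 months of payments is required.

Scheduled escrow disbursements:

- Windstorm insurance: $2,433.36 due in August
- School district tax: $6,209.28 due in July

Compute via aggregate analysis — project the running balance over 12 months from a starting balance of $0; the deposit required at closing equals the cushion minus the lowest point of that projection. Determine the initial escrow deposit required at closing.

$8,642.64

Cushion = 2 × $720.22 = $1,440.44
Trial balance (start $0, +$720.22 each month, − disbursements):
  Jul: +$720.22 − $6,209.28 → -$5,489.06
  Aug: +$720.22 − $2,433.36 → -$7,202.20
  Sep: +$720.22 → -$6,481.98
  Oct: +$720.22 → -$5,761.76
  Nov: +$720.22 → -$5,041.54
  Dec: +$720.22 → -$4,321.32
  Jan: +$720.22 → -$3,601.10
  Feb: +$720.22 → -$2,880.88
  Mar: +$720.22 → -$2,160.66
  Apr: +$720.22 → -$1,440.44
  May: +$720.22 → -$720.22
  Jun: +$720.22 → $0.00
Lowest trial balance = -$7,202.20 (Aug)
Initial deposit = cushion − low point = $1,440.44 − (-$7,202.20) = $8,642.64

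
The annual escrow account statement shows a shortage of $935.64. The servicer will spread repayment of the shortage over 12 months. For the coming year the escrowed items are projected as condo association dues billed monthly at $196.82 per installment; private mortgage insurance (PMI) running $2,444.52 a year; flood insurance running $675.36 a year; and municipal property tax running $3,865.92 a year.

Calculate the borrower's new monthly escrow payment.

$856.94

Condo association dues = $196.82 × 12 = $2,361.84
Private mortgage insurance (PMI) = $2,444.52
Flood insurance = $675.36
Municipal property tax = $3,865.92
Yearly total = $2,361.84 + $2,444.52 + $675.36 + $3,865.92 = $9,347.64
Monthly escrow = $9,347.64 / 12 = $778.97
Shortage per month = $935.64 / 12 = $77.97
Adjusted monthly = $778.97 + $77.97 = $856.94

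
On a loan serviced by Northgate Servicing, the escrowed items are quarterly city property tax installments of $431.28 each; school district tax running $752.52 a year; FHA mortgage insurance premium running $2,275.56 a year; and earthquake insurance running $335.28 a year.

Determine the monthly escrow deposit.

$424.04

City property tax — $431.28 × 4 = $1,725.12 annually
School district tax — $752.52 annually
FHA mortgage insurance premium — $2,275.56 annually
Earthquake insurance — $335.28 annually
Combined annual = $5,088.48
Monthly escrow = $5,088.48 ÷ 12 = $424.04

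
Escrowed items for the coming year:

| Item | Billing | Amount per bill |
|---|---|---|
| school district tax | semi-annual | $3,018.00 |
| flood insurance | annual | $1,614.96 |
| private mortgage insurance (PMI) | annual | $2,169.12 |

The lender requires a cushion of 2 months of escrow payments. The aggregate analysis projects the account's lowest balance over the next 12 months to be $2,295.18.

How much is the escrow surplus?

$658.50

School district tax — $3,018.00 × 2 = $6,036.00/yr
Flood insurance — $1,614.96/yr
Private mortgage insurance (PMI) — $2,169.12/yr
Combined annual = $6,036.00 + $1,614.96 + $2,169.12 = $9,820.08
Monthly = $9,820.08 ÷ 12 = $818.34
Required cushion = 2 × $818.34 = $1,636.68
Excess over cushion: $2,295.18 − $1,636.68 = $658.50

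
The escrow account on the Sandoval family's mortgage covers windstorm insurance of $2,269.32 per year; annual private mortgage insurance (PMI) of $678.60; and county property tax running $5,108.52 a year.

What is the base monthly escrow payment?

Windstorm insurance = $2,269.32 annually
Private mortgage insurance (PMI) = $678.60 annually
County property tax = $5,108.52 annually
Yearly total = $8,056.44
Per month = $8,056.44 / 12 = $671.37

$671.37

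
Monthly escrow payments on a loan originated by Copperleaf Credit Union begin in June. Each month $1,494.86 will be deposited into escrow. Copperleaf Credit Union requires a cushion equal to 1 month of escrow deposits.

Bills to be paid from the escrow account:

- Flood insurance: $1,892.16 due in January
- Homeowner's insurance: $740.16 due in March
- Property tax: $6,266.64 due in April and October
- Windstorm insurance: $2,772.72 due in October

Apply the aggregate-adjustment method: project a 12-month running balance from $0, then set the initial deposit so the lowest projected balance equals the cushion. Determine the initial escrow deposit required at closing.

$3,059.92

Cushion = 1 × $1,494.86 = $1,494.86
Trial balance (start $0, +$1,494.86 each month, − disbursements):
  Jun: +$1,494.86 → $1,494.86
  Jul: +$1,494.86 → $2,989.72
  Aug: +$1,494.86 → $4,484.58
  Sep: +$1,494.86 → $5,979.44
  Oct: +$1,494.86 − $9,039.36 → -$1,565.06
  Nov: +$1,494.86 → -$70.20
  Dec: +$1,494.86 → $1,424.66
  Jan: +$1,494.86 − $1,892.16 → $1,027.36
  Feb: +$1,494.86 → $2,522.22
  Mar: +$1,494.86 − $740.16 → $3,276.92
  Apr: +$1,494.86 − $6,266.64 → -$1,494.86
  May: +$1,494.86 → $0.00
Lowest trial balance = -$1,565.06 (Oct)
Initial deposit = cushion − low point = $1,494.86 − (-$1,565.06) = $3,059.92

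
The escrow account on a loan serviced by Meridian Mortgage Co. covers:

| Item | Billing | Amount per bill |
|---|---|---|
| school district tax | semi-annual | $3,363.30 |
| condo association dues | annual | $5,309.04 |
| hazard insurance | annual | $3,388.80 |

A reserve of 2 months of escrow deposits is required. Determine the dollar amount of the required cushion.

School district tax = $3,363.30 × 2 = $6,726.60 per year
Condo association dues = $5,309.04 per year
Hazard insurance = $3,388.80 per year
Combined annual = $6,726.60 + $5,309.04 + $3,388.80 = $15,424.44
Monthly escrow = $15,424.44 / 12 = $1,285.37
Reserve = 2 × $1,285.37 = $2,570.74

$2,570.74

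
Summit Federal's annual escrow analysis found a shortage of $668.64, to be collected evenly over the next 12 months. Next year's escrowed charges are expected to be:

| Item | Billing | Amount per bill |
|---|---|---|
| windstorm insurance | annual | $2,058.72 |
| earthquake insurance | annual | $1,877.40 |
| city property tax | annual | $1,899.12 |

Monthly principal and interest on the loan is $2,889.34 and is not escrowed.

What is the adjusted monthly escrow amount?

Windstorm insurance: $2,058.72
Earthquake insurance: $1,877.40
City property tax: $1,899.12
Total annual escrow = $5,835.24
Monthly = $5,835.24 ÷ 12 = $486.27
Shortage spread = $668.64 ÷ 12 = $55.72/mo
New monthly escrow = $486.27 + $55.72 = $541.99

$541.99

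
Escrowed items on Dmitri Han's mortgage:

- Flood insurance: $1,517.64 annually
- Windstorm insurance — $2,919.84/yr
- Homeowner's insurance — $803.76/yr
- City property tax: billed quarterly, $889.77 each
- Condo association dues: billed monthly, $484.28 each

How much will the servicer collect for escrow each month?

Flood insurance = $1,517.64/yr
Windstorm insurance = $2,919.84/yr
Homeowner's insurance = $803.76/yr
City property tax = $889.77 × 4 = $3,559.08/yr
Condo association dues = $484.28 × 12 = $5,811.36/yr
Yearly total = $14,611.68
Base monthly escrow = $14,611.68 ÷ 12 = $1,217.64

$1,217.64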